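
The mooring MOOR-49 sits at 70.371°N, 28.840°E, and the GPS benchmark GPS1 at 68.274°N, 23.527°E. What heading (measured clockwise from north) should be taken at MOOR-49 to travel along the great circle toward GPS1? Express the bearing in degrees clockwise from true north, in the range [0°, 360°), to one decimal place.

Δλ = -5.3130°
y = sin Δλ · cos φ₂ = -0.034276
x = cos φ₁ sin φ₂ − sin φ₁ cos φ₂ cos Δλ = -0.035093
θ = atan2(y, x) = -135.6749° → 224.3251° (mod 360°)

224.3°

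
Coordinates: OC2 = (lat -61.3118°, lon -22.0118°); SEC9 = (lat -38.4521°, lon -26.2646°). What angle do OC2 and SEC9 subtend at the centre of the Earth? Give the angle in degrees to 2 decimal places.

23.01°

Δφ = 22.8597°,  Δλ = -4.2528°
a = sin²(Δφ/2) + cos φ₁ cos φ₂ sin²(Δλ/2) = 0.039788
c = 2·arcsin(√a) = 0.401633 rad = 23.0119°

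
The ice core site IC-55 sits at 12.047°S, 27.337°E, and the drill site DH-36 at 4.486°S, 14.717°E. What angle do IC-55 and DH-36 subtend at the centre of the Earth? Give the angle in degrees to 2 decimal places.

Δφ = 7.5610°,  Δλ = -12.6200°
a = sin²(Δφ/2) + cos φ₁ cos φ₂ sin²(Δλ/2) = 0.016125
c = 2·arcsin(√a) = 0.254655 rad = 14.5906°

14.59°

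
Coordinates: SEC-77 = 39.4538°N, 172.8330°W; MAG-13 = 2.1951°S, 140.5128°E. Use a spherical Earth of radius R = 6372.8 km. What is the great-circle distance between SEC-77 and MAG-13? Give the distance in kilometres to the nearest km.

6635 km

Δφ = -41.6489°,  Δλ = -46.6542°
a = sin²(Δφ/2) + cos φ₁ cos φ₂ sin²(Δλ/2) = 0.247367
c = 2·arcsin(√a) = 1.041106 rad = 59.6510°
d = R·c = 6372.8 × 1.041106 = 6634.8 km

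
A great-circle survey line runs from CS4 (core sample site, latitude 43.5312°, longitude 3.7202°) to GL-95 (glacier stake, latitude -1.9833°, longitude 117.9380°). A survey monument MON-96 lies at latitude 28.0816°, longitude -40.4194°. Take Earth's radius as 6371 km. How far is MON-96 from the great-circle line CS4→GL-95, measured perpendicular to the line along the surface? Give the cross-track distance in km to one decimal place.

482.5 km

δ₁₃ = central angle CS4→MON-96 = 0.670909 rad  (haversine)
θ₁₃ = bearing CS4→MON-96 = 261.228°,  θ₁₂ = bearing CS4→GL-95 = 74.237°
dₓₜ = R·arcsin(sin δ₁₃ · sin(θ₁₃ − θ₁₂)) = 6371·arcsin(0.62170·sin(186.990°)) = -482.505 km
|dₓₜ| = 482.505 km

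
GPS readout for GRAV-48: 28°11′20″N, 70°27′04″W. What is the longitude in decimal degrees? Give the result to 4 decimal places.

70.4511°W

70° + 27′/60 + 4″/3600 = 70 + 0.45000 + 0.00111 = 70.4511°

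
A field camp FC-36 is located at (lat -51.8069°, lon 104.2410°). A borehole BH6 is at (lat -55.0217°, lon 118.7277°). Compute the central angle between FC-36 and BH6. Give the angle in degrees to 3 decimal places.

Δφ = -3.2148°,  Δλ = 14.4867°
a = sin²(Δφ/2) + cos φ₁ cos φ₂ sin²(Δλ/2) = 0.006422
c = 2·arcsin(√a) = 0.160443 rad = 9.1927°

9.193°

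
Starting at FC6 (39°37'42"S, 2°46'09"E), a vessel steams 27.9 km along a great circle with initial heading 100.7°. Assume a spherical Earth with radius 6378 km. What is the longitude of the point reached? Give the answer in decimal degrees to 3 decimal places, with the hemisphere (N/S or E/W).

3.089°E

FC6: φ = -39.62833°, λ = +2.76917°
δ = d/R = 27.9/6378 = 0.004374 rad
φ₂ = arcsin(sin φ₁ cos δ + cos φ₁ sin δ cos θ)
   = arcsin(-0.63780·0.99999 + 0.77020·0.00437·-0.18567) = -39.67443°
λ₂ = λ₁ + atan2(sin θ sin δ cos φ₁, cos δ − sin φ₁ sin φ₂) = 3.08914°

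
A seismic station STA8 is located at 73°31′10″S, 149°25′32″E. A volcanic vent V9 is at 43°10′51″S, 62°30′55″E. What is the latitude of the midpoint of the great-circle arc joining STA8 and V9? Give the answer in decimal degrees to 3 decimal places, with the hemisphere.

64.138°S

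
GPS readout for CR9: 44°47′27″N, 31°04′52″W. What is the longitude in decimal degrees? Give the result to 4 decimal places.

31° + 4′/60 + 52″/3600 = 31 + 0.06667 + 0.01444 = 31.0811°

31.0811°W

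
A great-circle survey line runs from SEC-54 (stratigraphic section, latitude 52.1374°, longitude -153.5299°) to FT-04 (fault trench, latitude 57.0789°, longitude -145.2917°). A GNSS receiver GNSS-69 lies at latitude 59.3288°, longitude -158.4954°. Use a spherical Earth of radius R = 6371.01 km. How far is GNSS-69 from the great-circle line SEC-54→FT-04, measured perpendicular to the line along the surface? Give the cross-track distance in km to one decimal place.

δ₁₃ = central angle SEC-54→GNSS-69 = 0.134575 rad  (haversine)
θ₁₃ = bearing SEC-54→GNSS-69 = 340.787°,  θ₁₂ = bearing SEC-54→FT-04 = 40.691°
dₓₜ = R·arcsin(sin δ₁₃ · sin(θ₁₃ − θ₁₂)) = 6371.01·arcsin(0.13417·sin(300.095°)) = -741.229 km
|dₓₜ| = 741.229 km

741.2 km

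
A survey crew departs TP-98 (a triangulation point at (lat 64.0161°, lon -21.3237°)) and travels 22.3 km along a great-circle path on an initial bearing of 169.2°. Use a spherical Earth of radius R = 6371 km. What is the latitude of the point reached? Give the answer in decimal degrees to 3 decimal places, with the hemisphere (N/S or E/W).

δ = d/R = 22.3/6371 = 0.003500 rad
φ₂ = arcsin(sin φ₁ cos δ + cos φ₁ sin δ cos θ)
   = arcsin(0.89892·0.99999 + 0.43812·0.00350·-0.98229) = 63.81908°
λ₂ = λ₁ + atan2(sin θ sin δ cos φ₁, cos δ − sin φ₁ sin φ₂) = -21.23853°

63.819°N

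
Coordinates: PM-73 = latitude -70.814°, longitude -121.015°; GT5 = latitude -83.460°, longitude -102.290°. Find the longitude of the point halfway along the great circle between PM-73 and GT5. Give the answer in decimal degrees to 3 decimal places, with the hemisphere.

Bx = cos φ₂ cos Δλ = 0.107868,  By = cos φ₂ sin Δλ = 0.036564
φₘ = atan2(sin φ₁ + sin φ₂, √((cos φ₁ + Bx)² + By²)) = -77.26351°
λₘ = λ₁ + atan2(By, cos φ₁ + Bx) = -116.22678°

116.227°W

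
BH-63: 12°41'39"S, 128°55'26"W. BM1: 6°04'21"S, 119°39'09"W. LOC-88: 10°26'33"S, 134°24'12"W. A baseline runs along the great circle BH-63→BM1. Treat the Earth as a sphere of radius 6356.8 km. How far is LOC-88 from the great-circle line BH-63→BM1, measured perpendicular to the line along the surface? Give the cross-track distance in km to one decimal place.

542.9 km

BH-63: φ = -12.69417°, λ = -128.92389°
BM1: φ = -6.07250°, λ = -119.65250°
LOC-88: φ = -10.44250°, λ = -134.40333°
δ₁₃ = central angle BH-63→LOC-88 = 0.101592 rad  (haversine)
θ₁₃ = bearing BH-63→LOC-88 = 292.189°,  θ₁₂ = bearing BH-63→BM1 = 54.933°
dₓₜ = R·arcsin(sin δ₁₃ · sin(θ₁₃ − θ₁₂)) = 6356.8·arcsin(0.10142·sin(237.256°)) = -542.907 km
|dₓₜ| = 542.907 km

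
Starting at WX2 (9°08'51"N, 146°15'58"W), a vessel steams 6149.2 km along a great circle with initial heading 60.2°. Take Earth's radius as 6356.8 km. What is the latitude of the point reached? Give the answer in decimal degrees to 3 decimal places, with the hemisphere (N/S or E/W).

29.618°N

WX2: φ = +9.14750°, λ = -146.26611°
δ = d/R = 6149.2/6356.8 = 0.967342 rad
φ₂ = arcsin(sin φ₁ cos δ + cos φ₁ sin δ cos θ)
   = arcsin(0.15898·0.56749 + 0.98728·0.82338·0.49697) = 29.61781°
λ₂ = λ₁ + atan2(sin θ sin δ cos φ₁, cos δ − sin φ₁ sin φ₂) = -90.99190°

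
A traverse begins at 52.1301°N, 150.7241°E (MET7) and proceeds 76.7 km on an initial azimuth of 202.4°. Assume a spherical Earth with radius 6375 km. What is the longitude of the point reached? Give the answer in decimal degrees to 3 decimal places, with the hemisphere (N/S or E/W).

δ = d/R = 76.7/6375 = 0.012031 rad
φ₂ = arcsin(sin φ₁ cos δ + cos φ₁ sin δ cos θ)
   = arcsin(0.78941·0.99993 + 0.61387·0.01203·-0.92455) = 51.49201°
λ₂ = λ₁ + atan2(sin θ sin δ cos φ₁, cos δ − sin φ₁ sin φ₂) = 150.30220°

150.302°E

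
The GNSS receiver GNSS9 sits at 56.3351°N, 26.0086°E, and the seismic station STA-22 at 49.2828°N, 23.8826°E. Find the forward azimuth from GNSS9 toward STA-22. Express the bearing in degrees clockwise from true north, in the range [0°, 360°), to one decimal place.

191.2°

Δλ = -2.1260°
y = sin Δλ · cos φ₂ = -0.024199
x = cos φ₁ sin φ₂ − sin φ₁ cos φ₂ cos Δλ = -0.122402
θ = atan2(y, x) = -168.8165° → 191.1835° (mod 360°)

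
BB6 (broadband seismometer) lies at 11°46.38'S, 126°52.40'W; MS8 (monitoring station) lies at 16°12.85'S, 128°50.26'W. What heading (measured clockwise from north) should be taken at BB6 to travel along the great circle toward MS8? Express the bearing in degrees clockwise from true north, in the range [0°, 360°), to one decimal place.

203.0°

BB6: φ = -11.77300°, λ = -126.87333°
MS8: φ = -16.21417°, λ = -128.83767°
Δλ = -1.9643°
y = sin Δλ · cos φ₂ = -0.032914
x = cos φ₁ sin φ₂ − sin φ₁ cos φ₂ cos Δλ = -0.077551
θ = atan2(y, x) = -157.0027° → 202.9973° (mod 360°)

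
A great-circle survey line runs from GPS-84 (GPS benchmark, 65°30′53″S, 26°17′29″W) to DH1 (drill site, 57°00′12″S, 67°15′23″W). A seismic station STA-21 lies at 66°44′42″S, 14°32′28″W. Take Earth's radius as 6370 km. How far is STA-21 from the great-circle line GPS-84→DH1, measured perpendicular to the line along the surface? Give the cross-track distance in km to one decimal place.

146.1 km

GPS-84: φ = -65.51472°, λ = -26.29139°
DH1: φ = -57.00333°, λ = -67.25639°
STA-21: φ = -66.74500°, λ = -14.54111°
δ₁₃ = central angle GPS-84→STA-21 = 0.085579 rad  (haversine)
θ₁₃ = bearing GPS-84→STA-21 = 109.833°,  θ₁₂ = bearing GPS-84→DH1 = 274.266°
dₓₜ = R·arcsin(sin δ₁₃ · sin(θ₁₃ − θ₁₂)) = 6370·arcsin(0.08547·sin(-164.433°)) = -146.130 km
|dₓₜ| = 146.130 km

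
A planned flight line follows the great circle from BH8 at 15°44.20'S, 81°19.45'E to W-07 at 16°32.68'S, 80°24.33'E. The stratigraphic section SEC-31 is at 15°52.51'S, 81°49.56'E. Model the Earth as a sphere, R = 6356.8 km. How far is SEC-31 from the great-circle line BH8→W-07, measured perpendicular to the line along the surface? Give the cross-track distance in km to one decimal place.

BH8: φ = -15.73667°, λ = +81.32417°
W-07: φ = -16.54467°, λ = +80.40550°
SEC-31: φ = -15.87517°, λ = +81.82600°
δ₁₃ = central angle BH8→SEC-31 = 0.008767 rad  (haversine)
θ₁₃ = bearing BH8→SEC-31 = 106.073°,  θ₁₂ = bearing BH8→W-07 = 227.395°
dₓₜ = R·arcsin(sin δ₁₃ · sin(θ₁₃ − θ₁₂)) = 6356.8·arcsin(0.00877·sin(-121.322°)) = -47.609 km
|dₓₜ| = 47.609 km

47.6 km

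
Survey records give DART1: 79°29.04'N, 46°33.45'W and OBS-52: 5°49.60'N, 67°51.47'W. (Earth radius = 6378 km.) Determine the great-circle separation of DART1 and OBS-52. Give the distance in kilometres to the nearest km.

DART1: φ = +79.48400°, λ = -46.55750°
OBS-52: φ = +5.82667°, λ = -67.85783°
Δφ = -73.6573°,  Δλ = -21.3003°
a = sin²(Δφ/2) + cos φ₁ cos φ₂ sin²(Δλ/2) = 0.365511
c = 2·arcsin(√a) = 1.298464 rad = 74.3965°
d = R·c = 6378 × 1.298464 = 8281.6 km

8282 km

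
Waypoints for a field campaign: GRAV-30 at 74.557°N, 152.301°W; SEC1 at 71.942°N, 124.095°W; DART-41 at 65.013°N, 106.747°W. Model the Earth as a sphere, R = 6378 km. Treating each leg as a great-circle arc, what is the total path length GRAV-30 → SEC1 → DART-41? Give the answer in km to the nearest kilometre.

1980 km

GRAV-30→SEC1: c = 0.147394 rad, d = 940.08 km
SEC1→DART-41: c = 0.163029 rad, d = 1039.80 km
Total = 940.08 + 1039.80 = 1979.88 km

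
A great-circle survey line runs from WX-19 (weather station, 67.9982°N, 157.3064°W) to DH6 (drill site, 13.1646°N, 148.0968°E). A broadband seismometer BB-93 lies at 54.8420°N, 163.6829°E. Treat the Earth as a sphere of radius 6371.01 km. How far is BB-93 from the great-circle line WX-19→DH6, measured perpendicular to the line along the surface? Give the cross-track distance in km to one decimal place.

δ₁₃ = central angle WX-19→BB-93 = 0.388041 rad  (haversine)
θ₁₃ = bearing WX-19→BB-93 = 253.326°,  θ₁₂ = bearing WX-19→DH6 = 241.124°
dₓₜ = R·arcsin(sin δ₁₃ · sin(θ₁₃ − θ₁₂)) = 6371.01·arcsin(0.37838·sin(12.202°)) = 510.070 km
|dₓₜ| = 510.070 km

510.1 km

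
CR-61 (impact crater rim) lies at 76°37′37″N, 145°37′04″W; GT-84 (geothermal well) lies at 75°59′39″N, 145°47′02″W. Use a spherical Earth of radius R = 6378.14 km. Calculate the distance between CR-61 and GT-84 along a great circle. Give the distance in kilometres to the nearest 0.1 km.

70.6 km

CR-61: φ = +76.62694°, λ = -145.61778°
GT-84: φ = +75.99417°, λ = -145.78389°
Δφ = -0.6328°,  Δλ = -0.1661°
a = sin²(Δφ/2) + cos φ₁ cos φ₂ sin²(Δλ/2) = 0.000031
c = 2·arcsin(√a) = 0.011065 rad = 0.6340°
d = R·c = 6378.14 × 0.011065 = 70.6 km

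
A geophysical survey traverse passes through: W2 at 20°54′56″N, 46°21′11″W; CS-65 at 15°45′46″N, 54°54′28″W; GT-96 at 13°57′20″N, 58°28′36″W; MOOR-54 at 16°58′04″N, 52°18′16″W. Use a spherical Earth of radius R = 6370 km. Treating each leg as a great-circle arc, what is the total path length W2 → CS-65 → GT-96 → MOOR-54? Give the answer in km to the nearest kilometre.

2243 km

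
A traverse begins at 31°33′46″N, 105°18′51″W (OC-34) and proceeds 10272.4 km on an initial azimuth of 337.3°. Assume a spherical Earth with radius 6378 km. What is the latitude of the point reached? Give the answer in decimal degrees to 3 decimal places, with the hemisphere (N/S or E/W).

OC-34: φ = +31.56278°, λ = -105.31417°
δ = d/R = 10272.4/6378 = 1.610599 rad
φ₂ = arcsin(sin φ₁ cos δ + cos φ₁ sin δ cos θ)
   = arcsin(0.52343·-0.03979 + 0.85207·0.99921·0.92254) = 49.87261°
λ₂ = λ₁ + atan2(sin θ sin δ cos φ₁, cos δ − sin φ₁ sin φ₂) = 111.43435°

49.873°N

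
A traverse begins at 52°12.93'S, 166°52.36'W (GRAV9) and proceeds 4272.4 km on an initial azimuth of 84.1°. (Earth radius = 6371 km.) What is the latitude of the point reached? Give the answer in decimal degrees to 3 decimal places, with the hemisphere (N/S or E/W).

35.453°S

GRAV9: φ = -52.21550°, λ = -166.87267°
δ = d/R = 4272.4/6371 = 0.670601 rad
φ₂ = arcsin(sin φ₁ cos δ + cos φ₁ sin δ cos θ)
   = arcsin(-0.79032·0.78345 + 0.61269·0.62146·0.10279) = -35.45306°
λ₂ = λ₁ + atan2(sin θ sin δ cos φ₁, cos δ − sin φ₁ sin φ₂) = -117.50837°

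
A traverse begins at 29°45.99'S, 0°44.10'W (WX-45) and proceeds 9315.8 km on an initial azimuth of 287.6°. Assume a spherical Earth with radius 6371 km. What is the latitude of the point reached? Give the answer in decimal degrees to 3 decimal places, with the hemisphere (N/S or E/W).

11.954°N

WX-45: φ = -29.76650°, λ = -0.73500°
δ = d/R = 9315.8/6371 = 1.462219 rad
φ₂ = arcsin(sin φ₁ cos δ + cos φ₁ sin δ cos θ)
   = arcsin(-0.49647·0.10836 + 0.86806·0.99411·0.30237) = 11.95418°
λ₂ = λ₁ + atan2(sin θ sin δ cos φ₁, cos δ − sin φ₁ sin φ₂) = -76.33490°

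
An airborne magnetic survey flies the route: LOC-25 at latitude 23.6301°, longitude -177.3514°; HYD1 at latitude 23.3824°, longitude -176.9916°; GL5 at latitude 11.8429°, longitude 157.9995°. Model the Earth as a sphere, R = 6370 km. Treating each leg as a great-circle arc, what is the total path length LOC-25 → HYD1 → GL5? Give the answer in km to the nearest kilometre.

2983 km

LOC-25→HYD1: c = 0.007201 rad, d = 45.87 km
HYD1→GL5: c = 0.461107 rad, d = 2937.25 km
Total = 45.87 + 2937.25 = 2983.12 km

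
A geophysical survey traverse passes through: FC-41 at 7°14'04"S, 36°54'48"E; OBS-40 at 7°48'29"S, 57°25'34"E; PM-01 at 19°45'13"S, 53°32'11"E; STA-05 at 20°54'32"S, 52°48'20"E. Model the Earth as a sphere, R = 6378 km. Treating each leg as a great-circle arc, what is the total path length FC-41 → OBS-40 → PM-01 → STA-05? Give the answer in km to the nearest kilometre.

3808 km

FC-41: φ = -7.23444°, λ = +36.91333°
OBS-40: φ = -7.80806°, λ = +57.42611°
PM-01: φ = -19.75361°, λ = +53.53639°
STA-05: φ = -20.90889°, λ = +52.80556°
FC-41→OBS-40: c = 0.355042 rad, d = 2264.46 km
OBS-40→PM-01: c = 0.218624 rad, d = 1394.38 km
PM-01→STA-05: c = 0.023444 rad, d = 149.53 km
Total = 2264.46 + 1394.38 + 149.53 = 3808.37 km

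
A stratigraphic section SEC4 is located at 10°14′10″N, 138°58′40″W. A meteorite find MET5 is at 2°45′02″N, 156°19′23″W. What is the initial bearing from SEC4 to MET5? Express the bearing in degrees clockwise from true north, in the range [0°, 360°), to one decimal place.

247.7°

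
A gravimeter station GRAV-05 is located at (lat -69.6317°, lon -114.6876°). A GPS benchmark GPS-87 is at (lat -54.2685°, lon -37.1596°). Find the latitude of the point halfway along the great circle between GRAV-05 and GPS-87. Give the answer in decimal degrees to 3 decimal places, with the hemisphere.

Bx = cos φ₂ cos Δλ = 0.126119,  By = cos φ₂ sin Δλ = 0.570206
φₘ = atan2(sin φ₁ + sin φ₂, √((cos φ₁ + Bx)² + By²)) = -67.02509°
λₘ = λ₁ + atan2(By, cos φ₁ + Bx) = -64.43387°

67.025°S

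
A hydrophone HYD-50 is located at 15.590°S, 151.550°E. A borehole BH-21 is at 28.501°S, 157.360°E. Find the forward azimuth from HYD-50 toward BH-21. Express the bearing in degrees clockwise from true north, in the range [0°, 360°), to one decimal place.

Δλ = 5.8100°
y = sin Δλ · cos φ₂ = 0.088962
x = cos φ₁ sin φ₂ − sin φ₁ cos φ₂ cos Δλ = -0.224651
θ = atan2(y, x) = 158.3964° → 158.3964° (mod 360°)

158.4°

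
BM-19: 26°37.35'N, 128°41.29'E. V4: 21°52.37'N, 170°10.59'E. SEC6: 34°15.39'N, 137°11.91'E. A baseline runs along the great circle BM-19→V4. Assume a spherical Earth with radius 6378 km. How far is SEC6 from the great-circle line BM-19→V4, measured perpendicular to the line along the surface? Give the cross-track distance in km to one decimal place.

847.9 km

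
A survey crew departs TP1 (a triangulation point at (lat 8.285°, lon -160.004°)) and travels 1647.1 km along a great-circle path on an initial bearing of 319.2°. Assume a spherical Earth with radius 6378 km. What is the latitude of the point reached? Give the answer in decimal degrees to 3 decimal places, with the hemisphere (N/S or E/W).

δ = d/R = 1647.1/6378 = 0.258247 rad
φ₂ = arcsin(sin φ₁ cos δ + cos φ₁ sin δ cos θ)
   = arcsin(0.14410·0.96684 + 0.98956·0.25539·0.75700) = 19.30685°
λ₂ = λ₁ + atan2(sin θ sin δ cos φ₁, cos δ − sin φ₁ sin φ₂) = -170.18851°

19.307°N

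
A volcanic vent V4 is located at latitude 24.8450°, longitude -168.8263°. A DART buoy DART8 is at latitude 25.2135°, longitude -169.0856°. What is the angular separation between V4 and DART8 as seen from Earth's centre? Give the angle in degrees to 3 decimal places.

0.437°

Δφ = 0.3685°,  Δλ = -0.2593°
a = sin²(Δφ/2) + cos φ₁ cos φ₂ sin²(Δλ/2) = 0.000015
c = 2·arcsin(√a) = 0.007628 rad = 0.4370°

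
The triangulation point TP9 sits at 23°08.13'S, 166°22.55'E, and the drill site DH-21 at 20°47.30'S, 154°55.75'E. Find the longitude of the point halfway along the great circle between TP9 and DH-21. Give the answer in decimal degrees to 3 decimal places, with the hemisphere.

TP9: φ = -23.13550°, λ = +166.37583°
DH-21: φ = -20.78833°, λ = +154.92917°
Bx = cos φ₂ cos Δλ = 0.916303,  By = cos φ₂ sin Δλ = -0.185536
φₘ = atan2(sin φ₁ + sin φ₂, √((cos φ₁ + Bx)² + By²)) = -22.06140°
λₘ = λ₁ + atan2(By, cos φ₁ + Bx) = 160.60506°

160.605°E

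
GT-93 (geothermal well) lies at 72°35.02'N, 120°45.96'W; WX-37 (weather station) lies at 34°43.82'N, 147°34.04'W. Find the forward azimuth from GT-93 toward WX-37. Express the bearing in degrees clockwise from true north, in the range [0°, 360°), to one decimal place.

GT-93: φ = +72.58367°, λ = -120.76600°
WX-37: φ = +34.73033°, λ = -147.56733°
Δλ = -26.8013°
y = sin Δλ · cos φ₂ = -0.370567
x = cos φ₁ sin φ₂ − sin φ₁ cos φ₂ cos Δλ = -0.529404
θ = atan2(y, x) = -145.0091° → 214.9909° (mod 360°)

215.0°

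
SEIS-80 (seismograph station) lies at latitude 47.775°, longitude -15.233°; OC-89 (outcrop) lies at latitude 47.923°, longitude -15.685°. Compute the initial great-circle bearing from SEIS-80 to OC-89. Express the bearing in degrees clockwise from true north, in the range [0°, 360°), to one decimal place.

Δλ = -0.4520°
y = sin Δλ · cos φ₂ = -0.005287
x = cos φ₁ sin φ₂ − sin φ₁ cos φ₂ cos Δλ = 0.002599
θ = atan2(y, x) = -63.8241° → 296.1759° (mod 360°)

296.2°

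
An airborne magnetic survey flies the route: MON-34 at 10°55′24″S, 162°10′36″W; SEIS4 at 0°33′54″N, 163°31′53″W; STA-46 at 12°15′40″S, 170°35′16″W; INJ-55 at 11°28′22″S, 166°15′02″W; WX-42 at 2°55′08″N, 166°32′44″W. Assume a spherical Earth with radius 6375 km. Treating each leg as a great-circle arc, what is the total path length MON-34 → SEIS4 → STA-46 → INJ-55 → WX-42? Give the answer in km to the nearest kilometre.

MON-34: φ = -10.92333°, λ = -162.17667°
SEIS4: φ = +0.56500°, λ = -163.53139°
STA-46: φ = -12.26111°, λ = -170.58778°
INJ-55: φ = -11.47278°, λ = -166.25056°
WX-42: φ = +2.91889°, λ = -166.54556°
MON-34→SEIS4: c = 0.201883 rad, d = 1287.00 km
SEIS4→STA-46: c = 0.255064 rad, d = 1626.03 km
STA-46→INJ-55: c = 0.075346 rad, d = 480.33 km
INJ-55→WX-42: c = 0.251234 rad, d = 1601.62 km
Total = 1287.00 + 1626.03 + 480.33 + 1601.62 = 4994.99 km

4995 km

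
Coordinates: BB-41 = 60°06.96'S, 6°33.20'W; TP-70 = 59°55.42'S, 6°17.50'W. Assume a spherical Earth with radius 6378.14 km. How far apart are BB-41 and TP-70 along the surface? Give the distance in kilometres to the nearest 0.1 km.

25.9 km

BB-41: φ = -60.11600°, λ = -6.55333°
TP-70: φ = -59.92367°, λ = -6.29167°
Δφ = 0.1923°,  Δλ = 0.2617°
a = sin²(Δφ/2) + cos φ₁ cos φ₂ sin²(Δλ/2) = 0.000004
c = 2·arcsin(√a) = 0.004059 rad = 0.2326°
d = R·c = 6378.14 × 0.004059 = 25.9 km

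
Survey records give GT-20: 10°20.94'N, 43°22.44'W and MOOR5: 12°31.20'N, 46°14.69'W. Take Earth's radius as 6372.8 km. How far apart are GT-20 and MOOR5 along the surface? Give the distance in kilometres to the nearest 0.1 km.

GT-20: φ = +10.34900°, λ = -43.37400°
MOOR5: φ = +12.52000°, λ = -46.24483°
Δφ = 2.1710°,  Δλ = -2.8708°
a = sin²(Δφ/2) + cos φ₁ cos φ₂ sin²(Δλ/2) = 0.000962
c = 2·arcsin(√a) = 0.062026 rad = 3.5539°
d = R·c = 6372.8 × 0.062026 = 395.3 km

395.3 km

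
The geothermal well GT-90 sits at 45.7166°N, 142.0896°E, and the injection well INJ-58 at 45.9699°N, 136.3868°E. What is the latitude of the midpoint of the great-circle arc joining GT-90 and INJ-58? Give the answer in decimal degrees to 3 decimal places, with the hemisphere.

45.879°N

Bx = cos φ₂ cos Δλ = 0.691596,  By = cos φ₂ sin Δλ = -0.069065
φₘ = atan2(sin φ₁ + sin φ₂, √((cos φ₁ + Bx)² + By²)) = 45.87872°
λₘ = λ₁ + atan2(By, cos φ₁ + Bx) = 139.24470°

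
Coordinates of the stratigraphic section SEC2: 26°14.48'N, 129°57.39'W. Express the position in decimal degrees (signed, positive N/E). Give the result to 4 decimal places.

+26.2413°, -129.9565°

lat: 26.2413° N → +26.2413°
lon: 129.9565° W → -129.9565°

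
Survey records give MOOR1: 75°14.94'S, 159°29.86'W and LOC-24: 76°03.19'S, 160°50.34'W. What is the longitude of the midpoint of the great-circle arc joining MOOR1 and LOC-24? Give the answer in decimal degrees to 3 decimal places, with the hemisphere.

MOOR1: φ = -75.24900°, λ = -159.49767°
LOC-24: φ = -76.05317°, λ = -160.83900°
Bx = cos φ₂ cos Δλ = 0.240955,  By = cos φ₂ sin Δλ = -0.005642
φₘ = atan2(sin φ₁ + sin φ₂, √((cos φ₁ + Bx)² + By²)) = -75.65203°
λₘ = λ₁ + atan2(By, cos φ₁ + Bx) = -160.14993°

160.150°W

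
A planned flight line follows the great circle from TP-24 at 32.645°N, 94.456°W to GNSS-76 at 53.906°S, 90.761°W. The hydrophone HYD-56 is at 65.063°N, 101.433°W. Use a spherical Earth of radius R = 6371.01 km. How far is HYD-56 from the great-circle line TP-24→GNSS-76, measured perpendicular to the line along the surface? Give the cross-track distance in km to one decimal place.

δ₁₃ = central angle TP-24→HYD-56 = 0.570686 rad  (haversine)
θ₁₃ = bearing TP-24→HYD-56 = 354.560°,  θ₁₂ = bearing TP-24→GNSS-76 = 177.820°
dₓₜ = R·arcsin(sin δ₁₃ · sin(θ₁₃ − θ₁₂)) = 6371.01·arcsin(0.54021·sin(176.739°)) = 195.780 km
|dₓₜ| = 195.780 km

195.8 km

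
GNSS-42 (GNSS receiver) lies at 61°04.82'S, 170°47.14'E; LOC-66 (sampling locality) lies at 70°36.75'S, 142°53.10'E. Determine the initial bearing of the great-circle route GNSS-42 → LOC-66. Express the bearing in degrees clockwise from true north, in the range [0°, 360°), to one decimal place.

GNSS-42: φ = -61.08033°, λ = +170.78567°
LOC-66: φ = -70.61250°, λ = +142.88500°
Δλ = -27.9007°
y = sin Δλ · cos φ₂ = -0.155335
x = cos φ₁ sin φ₂ − sin φ₁ cos φ₂ cos Δλ = -0.199376
θ = atan2(y, x) = -142.0776° → 217.9224° (mod 360°)

217.9°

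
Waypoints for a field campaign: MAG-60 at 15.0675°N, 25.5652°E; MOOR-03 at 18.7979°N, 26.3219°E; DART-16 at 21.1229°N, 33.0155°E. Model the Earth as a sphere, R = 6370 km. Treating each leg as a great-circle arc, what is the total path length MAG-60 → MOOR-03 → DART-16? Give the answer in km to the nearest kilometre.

MAG-60→MOOR-03: c = 0.066322 rad, d = 422.47 km
MOOR-03→DART-16: c = 0.117049 rad, d = 745.60 km
Total = 422.47 + 745.60 = 1168.07 km

1168 km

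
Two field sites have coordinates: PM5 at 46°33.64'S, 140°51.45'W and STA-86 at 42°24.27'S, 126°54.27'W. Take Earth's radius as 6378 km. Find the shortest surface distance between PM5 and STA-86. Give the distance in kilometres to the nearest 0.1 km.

PM5: φ = -46.56067°, λ = -140.85750°
STA-86: φ = -42.40450°, λ = -126.90450°
Δφ = 4.1562°,  Δλ = 13.9530°
a = sin²(Δφ/2) + cos φ₁ cos φ₂ sin²(Δλ/2) = 0.008805
c = 2·arcsin(√a) = 0.187949 rad = 10.7687°
d = R·c = 6378 × 0.187949 = 1198.7 km

1198.7 km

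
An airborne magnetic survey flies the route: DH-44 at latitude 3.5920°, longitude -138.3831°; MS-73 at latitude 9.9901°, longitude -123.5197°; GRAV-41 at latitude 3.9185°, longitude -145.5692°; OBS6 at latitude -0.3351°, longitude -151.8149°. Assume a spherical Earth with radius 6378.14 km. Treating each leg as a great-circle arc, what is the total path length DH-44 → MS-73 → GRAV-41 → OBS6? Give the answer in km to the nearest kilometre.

5158 km

DH-44→MS-73: c = 0.280620 rad, d = 1789.84 km
MS-73→GRAV-41: c = 0.396217 rad, d = 2527.12 km
GRAV-41→OBS6: c = 0.131822 rad, d = 840.78 km
Total = 1789.84 + 2527.12 + 840.78 = 5157.74 km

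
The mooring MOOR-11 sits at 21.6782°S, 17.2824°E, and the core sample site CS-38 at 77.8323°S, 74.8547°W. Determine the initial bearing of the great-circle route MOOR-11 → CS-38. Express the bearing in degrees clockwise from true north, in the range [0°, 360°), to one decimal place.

Δλ = -92.1371°
y = sin Δλ · cos φ₂ = -0.210627
x = cos φ₁ sin φ₂ − sin φ₁ cos φ₂ cos Δλ = -0.911300
θ = atan2(y, x) = -166.9859° → 193.0141° (mod 360°)

193.0°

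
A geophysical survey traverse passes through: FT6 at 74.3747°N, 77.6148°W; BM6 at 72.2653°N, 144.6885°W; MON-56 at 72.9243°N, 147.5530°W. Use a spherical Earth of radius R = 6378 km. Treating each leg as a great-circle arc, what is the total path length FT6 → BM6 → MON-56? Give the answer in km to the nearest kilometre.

2161 km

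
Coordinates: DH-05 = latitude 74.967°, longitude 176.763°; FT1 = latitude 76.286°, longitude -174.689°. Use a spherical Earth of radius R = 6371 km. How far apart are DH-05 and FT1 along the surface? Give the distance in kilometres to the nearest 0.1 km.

277.4 km

Δφ = 1.3190°,  Δλ = 8.5480°
a = sin²(Δφ/2) + cos φ₁ cos φ₂ sin²(Δλ/2) = 0.000474
c = 2·arcsin(√a) = 0.043547 rad = 2.4951°
d = R·c = 6371 × 0.043547 = 277.4 km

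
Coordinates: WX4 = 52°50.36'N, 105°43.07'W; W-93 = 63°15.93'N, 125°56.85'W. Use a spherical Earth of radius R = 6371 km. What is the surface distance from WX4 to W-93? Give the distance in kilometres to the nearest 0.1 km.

1648.1 km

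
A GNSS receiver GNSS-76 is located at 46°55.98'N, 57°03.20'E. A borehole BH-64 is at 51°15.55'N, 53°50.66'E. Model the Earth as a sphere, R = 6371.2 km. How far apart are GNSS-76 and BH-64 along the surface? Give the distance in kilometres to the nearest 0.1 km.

534.7 km

GNSS-76: φ = +46.93300°, λ = +57.05333°
BH-64: φ = +51.25917°, λ = +53.84433°
Δφ = 4.3262°,  Δλ = -3.2090°
a = sin²(Δφ/2) + cos φ₁ cos φ₂ sin²(Δλ/2) = 0.001760
c = 2·arcsin(√a) = 0.083921 rad = 4.8083°
d = R·c = 6371.2 × 0.083921 = 534.7 km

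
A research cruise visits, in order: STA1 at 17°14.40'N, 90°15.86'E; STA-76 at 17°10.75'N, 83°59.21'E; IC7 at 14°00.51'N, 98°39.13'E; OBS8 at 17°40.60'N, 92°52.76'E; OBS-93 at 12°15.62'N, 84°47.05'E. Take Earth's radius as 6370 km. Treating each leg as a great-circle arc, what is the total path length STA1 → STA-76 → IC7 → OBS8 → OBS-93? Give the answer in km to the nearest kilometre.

STA1: φ = +17.24000°, λ = +90.26433°
STA-76: φ = +17.17917°, λ = +83.98683°
IC7: φ = +14.00850°, λ = +98.65217°
OBS8: φ = +17.67667°, λ = +92.87933°
OBS-93: φ = +12.26033°, λ = +84.78417°
STA1→STA-76: c = 0.104659 rad, d = 666.68 km
STA-76→IC7: c = 0.252586 rad, d = 1608.97 km
IC7→OBS8: c = 0.116143 rad, d = 739.83 km
OBS8→OBS-93: c = 0.165976 rad, d = 1057.26 km
Total = 666.68 + 1608.97 + 739.83 + 1057.26 = 4072.74 km

4073 km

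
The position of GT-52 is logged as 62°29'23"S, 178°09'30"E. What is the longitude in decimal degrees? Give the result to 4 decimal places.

178° + 9′/60 + 30″/3600 = 178 + 0.15000 + 0.00833 = 178.1583°

178.1583°E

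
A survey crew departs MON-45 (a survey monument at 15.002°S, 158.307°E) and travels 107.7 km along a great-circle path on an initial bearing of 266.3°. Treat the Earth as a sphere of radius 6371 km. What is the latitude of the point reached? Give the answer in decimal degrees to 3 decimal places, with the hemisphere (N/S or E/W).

δ = d/R = 107.7/6371 = 0.016905 rad
φ₂ = arcsin(sin φ₁ cos δ + cos φ₁ sin δ cos θ)
   = arcsin(-0.25885·0.99986 + 0.96592·0.01690·-0.06453) = -15.06232°
λ₂ = λ₁ + atan2(sin θ sin δ cos φ₁, cos δ − sin φ₁ sin φ₂) = 157.30606°

15.062°S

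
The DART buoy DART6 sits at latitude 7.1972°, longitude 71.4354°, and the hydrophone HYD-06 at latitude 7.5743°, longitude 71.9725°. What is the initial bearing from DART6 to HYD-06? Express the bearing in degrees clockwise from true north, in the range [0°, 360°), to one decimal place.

54.7°

Δλ = 0.5371°
y = sin Δλ · cos φ₂ = 0.009292
x = cos φ₁ sin φ₂ − sin φ₁ cos φ₂ cos Δλ = 0.006587
θ = atan2(y, x) = 54.6681° → 54.6681° (mod 360°)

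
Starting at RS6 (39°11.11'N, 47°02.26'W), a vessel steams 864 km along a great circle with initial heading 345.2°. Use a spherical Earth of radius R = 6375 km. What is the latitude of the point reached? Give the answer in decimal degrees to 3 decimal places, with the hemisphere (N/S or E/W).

46.660°N

RS6: φ = +39.18517°, λ = -47.03767°
δ = d/R = 864/6375 = 0.135529 rad
φ₂ = arcsin(sin φ₁ cos δ + cos φ₁ sin δ cos θ)
   = arcsin(0.63183·0.99083 + 0.77511·0.13511·0.96682) = 46.65959°
λ₂ = λ₁ + atan2(sin θ sin δ cos φ₁, cos δ − sin φ₁ sin φ₂) = -49.92020°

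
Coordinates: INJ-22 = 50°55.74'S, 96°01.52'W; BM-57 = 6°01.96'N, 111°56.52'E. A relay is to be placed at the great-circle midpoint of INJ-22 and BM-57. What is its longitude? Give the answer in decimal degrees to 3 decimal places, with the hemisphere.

INJ-22: φ = -50.92900°, λ = -96.02533°
BM-57: φ = +6.03267°, λ = +111.94200°
Bx = cos φ₂ cos Δλ = -0.878324,  By = cos φ₂ sin Δλ = -0.466371
φₘ = atan2(sin φ₁ + sin φ₂, √((cos φ₁ + Bx)² + By²)) = -51.80043°
λₘ = λ₁ + atan2(By, cos φ₁ + Bx) = 145.96823°

145.968°E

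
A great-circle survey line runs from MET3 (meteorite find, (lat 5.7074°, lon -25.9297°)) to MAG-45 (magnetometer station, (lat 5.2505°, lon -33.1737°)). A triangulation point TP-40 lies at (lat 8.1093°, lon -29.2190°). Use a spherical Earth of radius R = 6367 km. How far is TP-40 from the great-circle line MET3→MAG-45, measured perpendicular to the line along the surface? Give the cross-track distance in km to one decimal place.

288.2 km

δ₁₃ = central angle MET3→TP-40 = 0.070746 rad  (haversine)
θ₁₃ = bearing MET3→TP-40 = 306.525°,  θ₁₂ = bearing MET3→MAG-45 = 266.726°
dₓₜ = R·arcsin(sin δ₁₃ · sin(θ₁₃ − θ₁₂)) = 6367·arcsin(0.07069·sin(39.799°)) = 288.185 km
|dₓₜ| = 288.185 km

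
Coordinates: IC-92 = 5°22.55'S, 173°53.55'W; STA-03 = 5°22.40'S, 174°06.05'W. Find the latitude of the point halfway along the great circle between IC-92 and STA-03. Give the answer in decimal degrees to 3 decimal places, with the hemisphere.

IC-92: φ = -5.37583°, λ = -173.89250°
STA-03: φ = -5.37333°, λ = -174.10083°
Bx = cos φ₂ cos Δλ = 0.995599,  By = cos φ₂ sin Δλ = -0.003620
φₘ = atan2(sin φ₁ + sin φ₂, √((cos φ₁ + Bx)² + By²)) = -5.37459°
λₘ = λ₁ + atan2(By, cos φ₁ + Bx) = -173.99667°

5.375°S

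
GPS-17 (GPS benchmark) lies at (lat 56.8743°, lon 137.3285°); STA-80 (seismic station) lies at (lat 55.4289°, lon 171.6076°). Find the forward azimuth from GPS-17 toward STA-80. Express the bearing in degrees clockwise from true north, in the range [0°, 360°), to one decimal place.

Δλ = 34.2791°
y = sin Δλ · cos φ₂ = 0.319590
x = cos φ₁ sin φ₂ − sin φ₁ cos φ₂ cos Δλ = 0.057317
θ = atan2(y, x) = 79.8323° → 79.8323° (mod 360°)

79.8°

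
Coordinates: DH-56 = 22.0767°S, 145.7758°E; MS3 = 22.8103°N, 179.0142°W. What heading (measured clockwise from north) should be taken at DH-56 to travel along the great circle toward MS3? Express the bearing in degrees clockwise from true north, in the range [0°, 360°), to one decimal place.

39.6°

Δλ = 35.2100°
y = sin Δλ · cos φ₂ = 0.531483
x = cos φ₁ sin φ₂ − sin φ₁ cos φ₂ cos Δλ = 0.642325
θ = atan2(y, x) = 39.6056° → 39.6056° (mod 360°)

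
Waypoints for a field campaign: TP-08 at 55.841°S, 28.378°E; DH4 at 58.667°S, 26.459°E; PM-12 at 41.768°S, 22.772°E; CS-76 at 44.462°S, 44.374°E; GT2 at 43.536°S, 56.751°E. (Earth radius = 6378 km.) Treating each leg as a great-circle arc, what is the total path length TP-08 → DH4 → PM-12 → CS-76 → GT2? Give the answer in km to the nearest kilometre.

5005 km

TP-08→DH4: c = 0.052540 rad, d = 335.10 km
DH4→PM-12: c = 0.297692 rad, d = 1898.68 km
PM-12→CS-76: c = 0.278364 rad, d = 1775.40 km
CS-76→GT2: c = 0.156080 rad, d = 995.48 km
Total = 335.10 + 1898.68 + 1775.40 + 995.48 = 5004.66 km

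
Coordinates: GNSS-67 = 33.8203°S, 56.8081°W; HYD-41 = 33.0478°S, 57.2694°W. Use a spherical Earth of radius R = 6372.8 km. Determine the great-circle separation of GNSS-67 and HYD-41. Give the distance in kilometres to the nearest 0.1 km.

96.0 km

Δφ = 0.7725°,  Δλ = -0.4613°
a = sin²(Δφ/2) + cos φ₁ cos φ₂ sin²(Δλ/2) = 0.000057
c = 2·arcsin(√a) = 0.015064 rad = 0.8631°
d = R·c = 6372.8 × 0.015064 = 96.0 km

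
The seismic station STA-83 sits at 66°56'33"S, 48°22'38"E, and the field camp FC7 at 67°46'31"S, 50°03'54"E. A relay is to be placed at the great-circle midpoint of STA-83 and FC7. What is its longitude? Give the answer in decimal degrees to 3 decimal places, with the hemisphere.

49.206°E

STA-83: φ = -66.94250°, λ = +48.37722°
FC7: φ = -67.77528°, λ = +50.06500°
Bx = cos φ₂ cos Δλ = 0.378076,  By = cos φ₂ sin Δλ = 0.011140
φₘ = atan2(sin φ₁ + sin φ₂, √((cos φ₁ + Bx)² + By²)) = -67.36110°
λₘ = λ₁ + atan2(By, cos φ₁ + Bx) = 49.20641°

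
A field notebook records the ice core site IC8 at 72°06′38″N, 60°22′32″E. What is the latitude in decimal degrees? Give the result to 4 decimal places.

72° + 6′/60 + 38″/3600 = 72 + 0.10000 + 0.01056 = 72.1106°

72.1106°N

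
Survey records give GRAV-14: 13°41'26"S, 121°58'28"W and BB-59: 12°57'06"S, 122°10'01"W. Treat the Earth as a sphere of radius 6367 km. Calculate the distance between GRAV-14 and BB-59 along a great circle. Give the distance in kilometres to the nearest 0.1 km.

GRAV-14: φ = -13.69056°, λ = -121.97444°
BB-59: φ = -12.95167°, λ = -122.16694°
Δφ = 0.7389°,  Δλ = -0.1925°
a = sin²(Δφ/2) + cos φ₁ cos φ₂ sin²(Δλ/2) = 0.000044
c = 2·arcsin(√a) = 0.013304 rad = 0.7623°
d = R·c = 6367 × 0.013304 = 84.7 km

84.7 km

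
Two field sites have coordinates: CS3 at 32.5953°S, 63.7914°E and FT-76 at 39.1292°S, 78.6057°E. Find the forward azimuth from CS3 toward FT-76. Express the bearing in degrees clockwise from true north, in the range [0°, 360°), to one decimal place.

Δλ = 14.8143°
y = sin Δλ · cos φ₂ = 0.198343
x = cos φ₁ sin φ₂ − sin φ₁ cos φ₂ cos Δλ = -0.127682
θ = atan2(y, x) = 122.7711° → 122.7711° (mod 360°)

122.8°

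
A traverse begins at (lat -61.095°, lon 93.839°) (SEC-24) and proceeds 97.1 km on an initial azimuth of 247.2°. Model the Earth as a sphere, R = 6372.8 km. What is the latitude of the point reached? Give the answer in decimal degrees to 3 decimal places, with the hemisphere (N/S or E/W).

61.423°S

δ = d/R = 97.1/6372.8 = 0.015237 rad
φ₂ = arcsin(sin φ₁ cos δ + cos φ₁ sin δ cos θ)
   = arcsin(-0.87542·0.99988 + 0.48336·0.01524·-0.38752) = -61.42294°
λ₂ = λ₁ + atan2(sin θ sin δ cos φ₁, cos δ − sin φ₁ sin φ₂) = 92.15638°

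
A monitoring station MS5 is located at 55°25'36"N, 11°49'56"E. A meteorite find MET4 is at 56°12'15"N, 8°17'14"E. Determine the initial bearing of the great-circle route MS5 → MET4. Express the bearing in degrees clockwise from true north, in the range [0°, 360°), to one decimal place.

MS5: φ = +55.42667°, λ = +11.83222°
MET4: φ = +56.20417°, λ = +8.28722°
Δλ = -3.5450°
y = sin Δλ · cos φ₂ = -0.034393
x = cos φ₁ sin φ₂ − sin φ₁ cos φ₂ cos Δλ = 0.014446
θ = atan2(y, x) = -67.2166° → 292.7834° (mod 360°)

292.8°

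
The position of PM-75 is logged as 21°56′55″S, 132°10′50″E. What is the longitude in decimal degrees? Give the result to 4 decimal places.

132.1806°E

132° + 10′/60 + 50″/3600 = 132 + 0.16667 + 0.01389 = 132.1806°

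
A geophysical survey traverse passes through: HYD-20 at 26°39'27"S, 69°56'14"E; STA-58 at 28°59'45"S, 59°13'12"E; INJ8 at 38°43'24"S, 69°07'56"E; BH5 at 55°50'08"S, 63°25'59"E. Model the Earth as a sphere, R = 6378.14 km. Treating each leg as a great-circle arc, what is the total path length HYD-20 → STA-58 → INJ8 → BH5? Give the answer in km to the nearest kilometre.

HYD-20: φ = -26.65750°, λ = +69.93722°
STA-58: φ = -28.99583°, λ = +59.22000°
INJ8: φ = -38.72333°, λ = +69.13222°
BH5: φ = -55.83556°, λ = +63.43306°
HYD-20→STA-58: c = 0.170309 rad, d = 1086.26 km
STA-58→INJ8: c = 0.222103 rad, d = 1416.61 km
INJ8→BH5: c = 0.305939 rad, d = 1951.32 km
Total = 1086.26 + 1416.61 + 1951.32 = 4454.18 km

4454 km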